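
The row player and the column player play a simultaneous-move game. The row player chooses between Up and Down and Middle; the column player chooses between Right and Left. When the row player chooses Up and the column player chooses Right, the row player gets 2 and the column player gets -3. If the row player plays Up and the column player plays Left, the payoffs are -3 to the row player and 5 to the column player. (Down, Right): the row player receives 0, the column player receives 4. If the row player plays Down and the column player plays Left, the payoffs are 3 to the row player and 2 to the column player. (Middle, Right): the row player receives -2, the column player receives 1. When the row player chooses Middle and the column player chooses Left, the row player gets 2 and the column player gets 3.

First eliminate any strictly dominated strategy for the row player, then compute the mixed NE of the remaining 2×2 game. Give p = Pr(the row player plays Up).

p = 1/5

The row player's strategy Middle is strictly dominated by Down: 0 > -2 and 3 > 2. Eliminate Middle.
Set the column player's expected payoff from Right equal to that from Left:
  the column player's payoff from Right: p·(-3) + (1−p)·4 = -7p + 4
  the column player's payoff from Left: p·5 + (1−p)·2 = 3p + 2
  -7p + 4 = 3p + 2  ⇒  -10p = -2  ⇒  p = 1/5.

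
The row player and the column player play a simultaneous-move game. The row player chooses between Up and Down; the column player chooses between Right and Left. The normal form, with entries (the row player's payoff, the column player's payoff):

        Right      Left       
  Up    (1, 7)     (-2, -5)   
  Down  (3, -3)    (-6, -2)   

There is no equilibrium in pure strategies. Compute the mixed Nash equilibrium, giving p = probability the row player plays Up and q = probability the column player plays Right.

The column player's indifference between Right and Left determines the row player's mixing probability p:
  the column player's expected payoff from Right: p·7 + (1−p)·(-3) = 10p - 3
  the column player's expected payoff from Left: p·(-5) + (1−p)·(-2) = -3p - 2
  10p - 3 = -3p - 2  ⇒  13p = 1  ⇒  p = 1/13.
Set the row player's expected payoff from Up equal to that from Down:
  the row player's expected payoff from Up: q·1 + (1−q)·(-2) = 3q - 2
  the row player's expected payoff from Down: q·3 + (1−q)·(-6) = 9q - 6
  3q - 2 = 9q - 6  ⇒  -6q = -4  ⇒  q = 2/3.

p = 1/13, q = 2/3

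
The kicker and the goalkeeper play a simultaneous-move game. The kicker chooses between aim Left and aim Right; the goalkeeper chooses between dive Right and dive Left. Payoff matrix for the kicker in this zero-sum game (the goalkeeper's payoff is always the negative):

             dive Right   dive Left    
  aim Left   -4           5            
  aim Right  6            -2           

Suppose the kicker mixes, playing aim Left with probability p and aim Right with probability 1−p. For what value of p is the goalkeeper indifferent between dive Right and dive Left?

In a mixed equilibrium the goalkeeper is indifferent between dive Right and dive Left; this condition fixes p.
  the goalkeeper's expected payoff from dive Right: p·4 + (1−p)·(-6) = 10p - 6
  the goalkeeper's expected payoff from dive Left: p·(-5) + (1−p)·2 = -7p + 2
  10p - 6 = -7p + 2  ⇒  17p = 8  ⇒  p = 8/17.

p = 8/17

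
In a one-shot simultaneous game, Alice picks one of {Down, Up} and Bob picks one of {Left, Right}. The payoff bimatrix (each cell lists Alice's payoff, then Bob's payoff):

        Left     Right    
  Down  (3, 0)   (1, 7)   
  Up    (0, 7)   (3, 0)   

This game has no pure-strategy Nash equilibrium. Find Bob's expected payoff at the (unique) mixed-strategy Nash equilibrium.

In a mixed equilibrium Bob is indifferent between Left and Right; this condition fixes p.
  Bob's payoff to Left: p·0 + (1−p)·7 = -7p + 7
  Bob's payoff to Right: p·7 + (1−p)·0 = 7p
  -7p + 7 = 7p  ⇒  -14p = -7  ⇒  p = 1/2.
At equilibrium Bob is indifferent across columns, so Bob's payoff equals the payoff from Left: (1/2)·0 + (1/2)·7 = 7/2.

7/2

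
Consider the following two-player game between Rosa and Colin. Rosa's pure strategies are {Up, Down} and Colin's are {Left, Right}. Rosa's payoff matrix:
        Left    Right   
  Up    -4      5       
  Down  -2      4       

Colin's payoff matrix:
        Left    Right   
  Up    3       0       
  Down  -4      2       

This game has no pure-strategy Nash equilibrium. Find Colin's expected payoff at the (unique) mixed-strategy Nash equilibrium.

In a mixed equilibrium Colin is indifferent between Left and Right; this condition fixes p.
  Colin's expected payoff from Left: p·3 + (1−p)·(-4) = 7p - 4
  Colin's expected payoff from Right: p·0 + (1−p)·2 = -2p + 2
  7p - 4 = -2p + 2  ⇒  9p = 6  ⇒  p = 2/3.
At equilibrium Colin is indifferent across columns, so Colin's payoff equals the payoff from Left: (2/3)·3 + (1/3)·(-4) = 2/3.

2/3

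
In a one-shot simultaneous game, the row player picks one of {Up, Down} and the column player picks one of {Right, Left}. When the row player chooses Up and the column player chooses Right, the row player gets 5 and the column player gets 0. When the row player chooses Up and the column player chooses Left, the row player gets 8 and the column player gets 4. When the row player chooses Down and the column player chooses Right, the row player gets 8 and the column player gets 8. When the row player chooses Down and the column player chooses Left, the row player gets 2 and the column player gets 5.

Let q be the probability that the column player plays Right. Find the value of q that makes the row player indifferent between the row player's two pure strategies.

Set the row player's expected payoff from Up equal to that from Down:
  the row player's payoff from Up: q·5 + (1−q)·8 = -3q + 8
  the row player's payoff from Down: q·8 + (1−q)·2 = 6q + 2
  -3q + 8 = 6q + 2  ⇒  -9q = -6  ⇒  q = 2/3.

q = 2/3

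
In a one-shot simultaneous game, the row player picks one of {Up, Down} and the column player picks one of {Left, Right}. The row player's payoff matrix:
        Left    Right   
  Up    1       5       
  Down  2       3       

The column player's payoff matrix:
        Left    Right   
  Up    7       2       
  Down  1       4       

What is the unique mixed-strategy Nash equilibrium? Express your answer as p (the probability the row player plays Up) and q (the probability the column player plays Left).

Set the column player's expected payoff from Left equal to that from Right:
  the column player's expected payoff from Left: p·7 + (1−p)·1 = 6p + 1
  the column player's expected payoff from Right: p·2 + (1−p)·4 = -2p + 4
  6p + 1 = -2p + 4  ⇒  8p = 3  ⇒  p = 3/8.
The column player's mix must leave the row player indifferent between Up and Down.
  the row player's expected payoff from Up: q·1 + (1−q)·5 = -4q + 5
  the row player's expected payoff from Down: q·2 + (1−q)·3 = -q + 3
  -4q + 5 = -q + 3  ⇒  -3q = -2  ⇒  q = 2/3.

p = 3/8, q = 2/3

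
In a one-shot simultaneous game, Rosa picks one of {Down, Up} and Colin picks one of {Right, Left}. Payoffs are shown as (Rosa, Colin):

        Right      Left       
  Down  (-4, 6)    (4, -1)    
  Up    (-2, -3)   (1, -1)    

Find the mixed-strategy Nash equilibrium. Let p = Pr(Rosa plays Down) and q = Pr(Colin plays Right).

p = 2/9, q = 3/5

Rosa's mix must leave Colin indifferent between Right and Left.
  Colin's payoff to Right: p·6 + (1−p)·(-3) = 9p - 3
  Colin's payoff to Left: p·(-1) + (1−p)·(-1) = -1
  9p - 3 = -1  ⇒  9p = 2  ⇒  p = 2/9.
Colin's mix must leave Rosa indifferent between Down and Up.
  Rosa's expected payoff from Down: q·(-4) + (1−q)·4 = -8q + 4
  Rosa's expected payoff from Up: q·(-2) + (1−q)·1 = -3q + 1
  -8q + 4 = -3q + 1  ⇒  -5q = -3  ⇒  q = 3/5.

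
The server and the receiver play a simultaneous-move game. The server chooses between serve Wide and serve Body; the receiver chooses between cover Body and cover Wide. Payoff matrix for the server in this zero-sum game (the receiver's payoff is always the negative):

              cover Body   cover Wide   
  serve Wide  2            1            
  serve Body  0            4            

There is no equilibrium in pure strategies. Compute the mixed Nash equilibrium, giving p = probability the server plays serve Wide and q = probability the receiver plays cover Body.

In a mixed equilibrium the receiver is indifferent between cover Body and cover Wide; this condition fixes p.
  the receiver's payoff to cover Body: p·(-2) + (1−p)·0 = -2p
  the receiver's payoff to cover Wide: p·(-1) + (1−p)·(-4) = 3p - 4
  -2p = 3p - 4  ⇒  -5p = -4  ⇒  p = 4/5.
The server's indifference between serve Wide and serve Body determines the receiver's mixing probability q:
  the server's expected payoff from serve Wide: q·2 + (1−q)·1 = q + 1
  the server's expected payoff from serve Body: q·0 + (1−q)·4 = -4q + 4
  q + 1 = -4q + 4  ⇒  5q = 3  ⇒  q = 3/5.

p = 4/5, q = 3/5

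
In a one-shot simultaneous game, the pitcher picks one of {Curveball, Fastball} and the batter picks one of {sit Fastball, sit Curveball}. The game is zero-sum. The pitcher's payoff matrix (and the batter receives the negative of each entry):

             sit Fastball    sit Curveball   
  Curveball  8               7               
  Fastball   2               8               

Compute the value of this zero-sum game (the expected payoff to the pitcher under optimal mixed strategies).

The pitcher's indifference between Curveball and Fastball determines the batter's mixing probability q:
  the pitcher's payoff from Curveball: q·8 + (1−q)·7 = q + 7
  the pitcher's payoff from Fastball: q·2 + (1−q)·8 = -6q + 8
  q + 7 = -6q + 8  ⇒  7q = 1  ⇒  q = 1/7.
The value is the pitcher's expected payoff against this mix (using Curveball): (1/7)·8 + (6/7)·7 = 50/7.

v = 50/7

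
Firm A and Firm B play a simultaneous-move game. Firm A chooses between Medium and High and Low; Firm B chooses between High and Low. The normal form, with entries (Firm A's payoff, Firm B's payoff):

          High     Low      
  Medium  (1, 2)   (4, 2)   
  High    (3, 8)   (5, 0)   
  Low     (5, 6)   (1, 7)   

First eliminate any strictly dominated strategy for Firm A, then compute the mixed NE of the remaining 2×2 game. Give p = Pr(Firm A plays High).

Firm A's strategy Medium is strictly dominated by High: 3 > 1 and 5 > 4. Eliminate Medium.
Set Firm B's expected payoff from High equal to that from Low:
  Firm B's payoff from High: p·8 + (1−p)·6 = 2p + 6
  Firm B's payoff from Low: p·0 + (1−p)·7 = -7p + 7
  2p + 6 = -7p + 7  ⇒  9p = 1  ⇒  p = 1/9.

p = 1/9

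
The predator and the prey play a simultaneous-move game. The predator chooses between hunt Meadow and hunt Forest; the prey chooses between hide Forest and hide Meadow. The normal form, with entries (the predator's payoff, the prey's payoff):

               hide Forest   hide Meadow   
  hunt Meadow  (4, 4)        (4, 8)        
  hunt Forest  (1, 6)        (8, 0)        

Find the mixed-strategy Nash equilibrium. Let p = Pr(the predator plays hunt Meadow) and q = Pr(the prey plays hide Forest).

The predator's mix must leave the prey indifferent between hide Forest and hide Meadow.
  the prey's payoff to hide Forest: p·4 + (1−p)·6 = -2p + 6
  the prey's payoff to hide Meadow: p·8 + (1−p)·0 = 8p
  -2p + 6 = 8p  ⇒  -10p = -6  ⇒  p = 3/5.
The predator's indifference between hunt Meadow and hunt Forest determines the prey's mixing probability q:
  the predator's payoff to hunt Meadow: q·4 + (1−q)·4 = 4
  the predator's payoff to hunt Forest: q·1 + (1−q)·8 = -7q + 8
  4 = -7q + 8  ⇒  7q = 4  ⇒  q = 4/7.

p = 3/5, q = 4/7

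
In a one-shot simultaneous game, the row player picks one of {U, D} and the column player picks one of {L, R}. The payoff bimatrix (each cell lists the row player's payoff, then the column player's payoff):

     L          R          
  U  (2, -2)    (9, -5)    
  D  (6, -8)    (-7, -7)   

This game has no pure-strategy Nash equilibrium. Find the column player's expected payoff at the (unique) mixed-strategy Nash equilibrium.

-13/2

In a mixed equilibrium the column player is indifferent between L and R; this condition fixes p.
  the column player's payoff from L: p·(-2) + (1−p)·(-8) = 6p - 8
  the column player's payoff from R: p·(-5) + (1−p)·(-7) = 2p - 7
  6p - 8 = 2p - 7  ⇒  4p = 1  ⇒  p = 1/4.
At equilibrium the column player is indifferent across columns, so the column player's payoff equals the payoff from L: (1/4)·(-2) + (3/4)·(-8) = -13/2.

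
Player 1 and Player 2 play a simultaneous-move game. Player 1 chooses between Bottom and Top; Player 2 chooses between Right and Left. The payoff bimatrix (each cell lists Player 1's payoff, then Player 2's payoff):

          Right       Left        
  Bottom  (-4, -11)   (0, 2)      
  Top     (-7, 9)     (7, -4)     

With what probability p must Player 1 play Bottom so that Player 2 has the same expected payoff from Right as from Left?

In a mixed equilibrium Player 2 is indifferent between Right and Left; this condition fixes p.
  Player 2's payoff to Right: p·(-11) + (1−p)·9 = -20p + 9
  Player 2's payoff to Left: p·2 + (1−p)·(-4) = 6p - 4
  -20p + 9 = 6p - 4  ⇒  -26p = -13  ⇒  p = 1/2.

p = 1/2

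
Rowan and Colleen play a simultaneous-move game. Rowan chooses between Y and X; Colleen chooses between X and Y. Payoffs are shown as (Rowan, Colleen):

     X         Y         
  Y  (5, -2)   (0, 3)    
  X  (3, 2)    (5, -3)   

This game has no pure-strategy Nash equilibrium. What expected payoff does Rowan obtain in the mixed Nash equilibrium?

25/7

For Rowan to be willing to mix, Rowan must be indifferent between Y and X, which pins down Colleen's mix.
  Rowan's payoff to Y: q·5 + (1−q)·0 = 5q
  Rowan's payoff to X: q·3 + (1−q)·5 = -2q + 5
  5q = -2q + 5  ⇒  7q = 5  ⇒  q = 5/7.
At equilibrium Rowan is indifferent across rows, so Rowan's payoff equals the payoff from Y: (5/7)·5 + (2/7)·0 = 25/7.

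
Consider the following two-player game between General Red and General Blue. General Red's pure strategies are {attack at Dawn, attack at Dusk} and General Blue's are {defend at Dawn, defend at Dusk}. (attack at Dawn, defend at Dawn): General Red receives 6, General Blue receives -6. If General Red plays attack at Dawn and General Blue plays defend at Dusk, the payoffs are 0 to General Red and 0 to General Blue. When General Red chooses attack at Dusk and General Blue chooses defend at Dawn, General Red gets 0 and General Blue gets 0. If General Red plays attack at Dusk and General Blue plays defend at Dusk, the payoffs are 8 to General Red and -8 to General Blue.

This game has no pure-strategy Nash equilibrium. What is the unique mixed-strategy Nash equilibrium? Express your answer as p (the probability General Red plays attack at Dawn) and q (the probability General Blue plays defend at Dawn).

p = 4/7, q = 4/7

General Red's mix must leave General Blue indifferent between defend at Dawn and defend at Dusk.
  General Blue's payoff to defend at Dawn: p·(-6) + (1−p)·0 = -6p
  General Blue's payoff to defend at Dusk: p·0 + (1−p)·(-8) = 8p - 8
  -6p = 8p - 8  ⇒  -14p = -8  ⇒  p = 4/7.
Set General Red's expected payoff from attack at Dawn equal to that from attack at Dusk:
  General Red's payoff from attack at Dawn: q·6 + (1−q)·0 = 6q
  General Red's payoff from attack at Dusk: q·0 + (1−q)·8 = -8q + 8
  6q = -8q + 8  ⇒  14q = 8  ⇒  q = 4/7.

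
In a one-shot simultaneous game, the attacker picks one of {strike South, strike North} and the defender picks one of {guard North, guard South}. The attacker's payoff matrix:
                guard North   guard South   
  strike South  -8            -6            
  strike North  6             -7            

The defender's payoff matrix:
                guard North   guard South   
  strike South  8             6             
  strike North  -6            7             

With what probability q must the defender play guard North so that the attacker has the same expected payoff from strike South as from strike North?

For the attacker to be willing to mix, the attacker must be indifferent between strike South and strike North, which pins down the defender's mix.
  the attacker's payoff from strike South: q·(-8) + (1−q)·(-6) = -2q - 6
  the attacker's payoff from strike North: q·6 + (1−q)·(-7) = 13q - 7
  -2q - 6 = 13q - 7  ⇒  -15q = -1  ⇒  q = 1/15.

q = 1/15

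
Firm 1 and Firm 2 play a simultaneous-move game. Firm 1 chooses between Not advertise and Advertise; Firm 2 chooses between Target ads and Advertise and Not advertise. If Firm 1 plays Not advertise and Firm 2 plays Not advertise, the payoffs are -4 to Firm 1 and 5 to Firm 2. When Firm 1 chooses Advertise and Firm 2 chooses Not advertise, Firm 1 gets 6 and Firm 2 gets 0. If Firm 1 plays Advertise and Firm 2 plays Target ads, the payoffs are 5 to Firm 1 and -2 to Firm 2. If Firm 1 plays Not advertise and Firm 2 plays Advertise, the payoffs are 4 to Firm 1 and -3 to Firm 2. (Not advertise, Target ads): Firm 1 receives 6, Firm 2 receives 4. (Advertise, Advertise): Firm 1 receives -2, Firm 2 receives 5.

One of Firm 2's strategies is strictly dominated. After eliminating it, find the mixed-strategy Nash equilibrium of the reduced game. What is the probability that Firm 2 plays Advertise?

Firm 2's strategy Target ads is strictly dominated by Not advertise: 5 > 4 and 0 > -2. Eliminate Target ads.
Set Firm 1's expected payoff from Not advertise equal to that from Advertise:
  Firm 1's expected payoff from Not advertise: q·4 + (1−q)·(-4) = 8q - 4
  Firm 1's expected payoff from Advertise: q·(-2) + (1−q)·6 = -8q + 6
  8q - 4 = -8q + 6  ⇒  16q = 10  ⇒  q = 5/8.

q = 5/8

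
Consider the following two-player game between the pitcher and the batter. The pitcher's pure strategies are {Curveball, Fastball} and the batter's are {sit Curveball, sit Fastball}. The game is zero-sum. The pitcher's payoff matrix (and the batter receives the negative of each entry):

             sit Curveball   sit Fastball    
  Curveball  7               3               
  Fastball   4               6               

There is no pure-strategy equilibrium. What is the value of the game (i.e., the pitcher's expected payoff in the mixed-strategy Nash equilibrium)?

v = 5

The pitcher's indifference between Curveball and Fastball determines the batter's mixing probability q:
  the pitcher's expected payoff from Curveball: q·7 + (1−q)·3 = 4q + 3
  the pitcher's expected payoff from Fastball: q·4 + (1−q)·6 = -2q + 6
  4q + 3 = -2q + 6  ⇒  6q = 3  ⇒  q = 1/2.
The value is the pitcher's expected payoff against this mix (using Curveball): (1/2)·7 + (1/2)·3 = 5.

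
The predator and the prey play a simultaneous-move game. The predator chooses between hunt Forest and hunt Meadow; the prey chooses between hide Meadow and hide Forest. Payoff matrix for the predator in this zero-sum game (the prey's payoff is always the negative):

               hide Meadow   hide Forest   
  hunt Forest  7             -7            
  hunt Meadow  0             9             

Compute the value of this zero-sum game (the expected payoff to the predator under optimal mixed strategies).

The prey's mix must leave the predator indifferent between hunt Forest and hunt Meadow.
  the predator's payoff from hunt Forest: q·7 + (1−q)·(-7) = 14q - 7
  the predator's payoff from hunt Meadow: q·0 + (1−q)·9 = -9q + 9
  14q - 7 = -9q + 9  ⇒  23q = 16  ⇒  q = 16/23.
The value is the predator's expected payoff against this mix (using hunt Forest): (16/23)·7 + (7/23)·(-7) = 63/23.

v = 63/23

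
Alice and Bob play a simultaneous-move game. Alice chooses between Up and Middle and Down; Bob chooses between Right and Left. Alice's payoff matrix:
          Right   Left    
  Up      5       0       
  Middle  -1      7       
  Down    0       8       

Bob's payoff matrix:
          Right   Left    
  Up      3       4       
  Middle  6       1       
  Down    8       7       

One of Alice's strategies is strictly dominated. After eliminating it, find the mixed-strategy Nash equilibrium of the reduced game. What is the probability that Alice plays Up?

Alice's strategy Middle is strictly dominated by Down: 0 > -1 and 8 > 7. Eliminate Middle.
Set Bob's expected payoff from Right equal to that from Left:
  Bob's expected payoff from Right: p·3 + (1−p)·8 = -5p + 8
  Bob's expected payoff from Left: p·4 + (1−p)·7 = -3p + 7
  -5p + 8 = -3p + 7  ⇒  -2p = -1  ⇒  p = 1/2.

p = 1/2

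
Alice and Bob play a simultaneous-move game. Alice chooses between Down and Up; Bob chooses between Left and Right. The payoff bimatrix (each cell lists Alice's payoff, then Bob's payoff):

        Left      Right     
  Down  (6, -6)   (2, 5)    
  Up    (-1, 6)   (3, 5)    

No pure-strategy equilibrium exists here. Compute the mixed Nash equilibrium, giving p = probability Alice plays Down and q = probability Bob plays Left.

p = 1/12, q = 1/8

Alice's mix must leave Bob indifferent between Left and Right.
  Bob's payoff from Left: p·(-6) + (1−p)·6 = -12p + 6
  Bob's payoff from Right: p·5 + (1−p)·5 = 5
  -12p + 6 = 5  ⇒  -12p = -1  ⇒  p = 1/12.
Bob's mix must leave Alice indifferent between Down and Up.
  Alice's expected payoff from Down: q·6 + (1−q)·2 = 4q + 2
  Alice's expected payoff from Up: q·(-1) + (1−q)·3 = -4q + 3
  4q + 2 = -4q + 3  ⇒  8q = 1  ⇒  q = 1/8.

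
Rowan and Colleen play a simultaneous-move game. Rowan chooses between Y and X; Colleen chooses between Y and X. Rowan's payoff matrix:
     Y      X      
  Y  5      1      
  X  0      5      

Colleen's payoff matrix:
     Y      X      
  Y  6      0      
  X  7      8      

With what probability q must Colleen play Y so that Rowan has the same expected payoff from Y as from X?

Set Rowan's expected payoff from Y equal to that from X:
  Rowan's expected payoff from Y: q·5 + (1−q)·1 = 4q + 1
  Rowan's expected payoff from X: q·0 + (1−q)·5 = -5q + 5
  4q + 1 = -5q + 5  ⇒  9q = 4  ⇒  q = 4/9.

q = 4/9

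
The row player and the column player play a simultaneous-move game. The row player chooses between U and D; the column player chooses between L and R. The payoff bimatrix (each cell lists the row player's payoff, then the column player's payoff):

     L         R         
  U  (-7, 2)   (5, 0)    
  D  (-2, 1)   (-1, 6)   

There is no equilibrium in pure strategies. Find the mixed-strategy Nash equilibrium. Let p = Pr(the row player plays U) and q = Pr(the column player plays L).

Set the column player's expected payoff from L equal to that from R:
  the column player's payoff to L: p·2 + (1−p)·1 = p + 1
  the column player's payoff to R: p·0 + (1−p)·6 = -6p + 6
  p + 1 = -6p + 6  ⇒  7p = 5  ⇒  p = 5/7.
Set the row player's expected payoff from U equal to that from D:
  the row player's payoff from U: q·(-7) + (1−q)·5 = -12q + 5
  the row player's payoff from D: q·(-2) + (1−q)·(-1) = -q - 1
  -12q + 5 = -q - 1  ⇒  -11q = -6  ⇒  q = 6/11.

p = 5/7, q = 6/11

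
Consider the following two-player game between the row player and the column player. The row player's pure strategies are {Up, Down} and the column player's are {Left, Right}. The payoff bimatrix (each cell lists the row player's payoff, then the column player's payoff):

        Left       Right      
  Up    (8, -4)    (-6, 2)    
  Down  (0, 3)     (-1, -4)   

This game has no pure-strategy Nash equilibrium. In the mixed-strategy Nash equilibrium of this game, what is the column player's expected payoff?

In a mixed equilibrium the column player is indifferent between Left and Right; this condition fixes p.
  the column player's expected payoff from Left: p·(-4) + (1−p)·3 = -7p + 3
  the column player's expected payoff from Right: p·2 + (1−p)·(-4) = 6p - 4
  -7p + 3 = 6p - 4  ⇒  -13p = -7  ⇒  p = 7/13.
At equilibrium the column player is indifferent across columns, so the column player's payoff equals the payoff from Left: (7/13)·(-4) + (6/13)·3 = -10/13.

-10/13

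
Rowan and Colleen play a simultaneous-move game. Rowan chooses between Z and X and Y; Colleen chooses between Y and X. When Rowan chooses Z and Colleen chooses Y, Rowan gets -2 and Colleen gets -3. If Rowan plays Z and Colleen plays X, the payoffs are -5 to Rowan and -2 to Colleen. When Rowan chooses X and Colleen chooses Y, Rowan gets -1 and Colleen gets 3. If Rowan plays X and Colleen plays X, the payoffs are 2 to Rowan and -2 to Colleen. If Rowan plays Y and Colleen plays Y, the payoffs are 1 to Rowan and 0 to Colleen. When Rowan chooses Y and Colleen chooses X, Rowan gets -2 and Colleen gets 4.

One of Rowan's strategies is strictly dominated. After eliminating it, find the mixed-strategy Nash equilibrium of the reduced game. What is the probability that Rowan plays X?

Rowan's strategy Z is strictly dominated by Y: 1 > -2 and -2 > -5. Eliminate Z.
Colleen's indifference between Y and X determines Rowan's mixing probability p:
  Colleen's payoff to Y: p·3 + (1−p)·0 = 3p
  Colleen's payoff to X: p·(-2) + (1−p)·4 = -6p + 4
  3p = -6p + 4  ⇒  9p = 4  ⇒  p = 4/9.

p = 4/9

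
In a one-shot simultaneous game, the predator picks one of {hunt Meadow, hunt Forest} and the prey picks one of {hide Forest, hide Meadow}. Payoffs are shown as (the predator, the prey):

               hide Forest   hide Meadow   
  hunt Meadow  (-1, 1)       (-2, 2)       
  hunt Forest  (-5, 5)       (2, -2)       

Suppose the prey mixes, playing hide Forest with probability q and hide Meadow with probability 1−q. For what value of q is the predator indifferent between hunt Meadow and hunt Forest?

q = 1/2

The prey's mix must leave the predator indifferent between hunt Meadow and hunt Forest.
  the predator's expected payoff from hunt Meadow: q·(-1) + (1−q)·(-2) = q - 2
  the predator's expected payoff from hunt Forest: q·(-5) + (1−q)·2 = -7q + 2
  q - 2 = -7q + 2  ⇒  8q = 4  ⇒  q = 1/2.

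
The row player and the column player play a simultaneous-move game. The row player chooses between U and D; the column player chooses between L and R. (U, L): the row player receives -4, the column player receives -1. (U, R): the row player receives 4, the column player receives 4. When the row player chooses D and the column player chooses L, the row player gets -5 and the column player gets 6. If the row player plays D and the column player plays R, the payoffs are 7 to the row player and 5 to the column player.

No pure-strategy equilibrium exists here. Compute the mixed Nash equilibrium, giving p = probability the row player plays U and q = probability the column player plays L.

The column player's indifference between L and R determines the row player's mixing probability p:
  the column player's expected payoff from L: p·(-1) + (1−p)·6 = -7p + 6
  the column player's expected payoff from R: p·4 + (1−p)·5 = -p + 5
  -7p + 6 = -p + 5  ⇒  -6p = -1  ⇒  p = 1/6.
In a mixed equilibrium the row player is indifferent between U and D; this condition fixes q.
  the row player's expected payoff from U: q·(-4) + (1−q)·4 = -8q + 4
  the row player's expected payoff from D: q·(-5) + (1−q)·7 = -12q + 7
  -8q + 4 = -12q + 7  ⇒  4q = 3  ⇒  q = 3/4.

p = 1/6, q = 3/4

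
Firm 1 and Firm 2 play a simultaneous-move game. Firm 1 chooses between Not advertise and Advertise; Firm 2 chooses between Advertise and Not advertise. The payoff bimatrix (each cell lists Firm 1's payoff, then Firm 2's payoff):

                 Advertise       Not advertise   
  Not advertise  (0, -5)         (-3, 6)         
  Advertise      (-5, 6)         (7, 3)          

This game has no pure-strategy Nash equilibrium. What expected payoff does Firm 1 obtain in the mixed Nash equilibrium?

-1

Set Firm 1's expected payoff from Not advertise equal to that from Advertise:
  Firm 1's payoff to Not advertise: q·0 + (1−q)·(-3) = 3q - 3
  Firm 1's payoff to Advertise: q·(-5) + (1−q)·7 = -12q + 7
  3q - 3 = -12q + 7  ⇒  15q = 10  ⇒  q = 2/3.
At equilibrium Firm 1 is indifferent across rows, so Firm 1's payoff equals the payoff from Not advertise: (2/3)·0 + (1/3)·(-3) = -1.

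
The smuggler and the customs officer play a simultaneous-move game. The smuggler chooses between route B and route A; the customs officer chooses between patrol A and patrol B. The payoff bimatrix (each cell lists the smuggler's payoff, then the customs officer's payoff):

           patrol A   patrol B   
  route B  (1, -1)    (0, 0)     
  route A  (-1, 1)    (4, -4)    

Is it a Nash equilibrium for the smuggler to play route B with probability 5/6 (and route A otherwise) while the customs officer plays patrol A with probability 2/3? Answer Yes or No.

Yes

Check the customs officer's indifference given the smuggler's mix p = 5/6:
  payoff from patrol A = -2/3; payoff from patrol B = -2/3 — equal.
Check the smuggler's indifference given the customs officer's mix q = 2/3:
  payoff from route B = 2/3; payoff from route A = 2/3 — equal.
Both players are indifferent, so neither can profitably deviate.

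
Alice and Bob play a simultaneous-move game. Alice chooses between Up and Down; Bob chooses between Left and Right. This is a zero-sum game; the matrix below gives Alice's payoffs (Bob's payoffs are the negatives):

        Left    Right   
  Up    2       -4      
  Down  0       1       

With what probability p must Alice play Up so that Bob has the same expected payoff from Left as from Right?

p = 1/7

Set Bob's expected payoff from Left equal to that from Right:
  Bob's payoff to Left: p·(-2) + (1−p)·0 = -2p
  Bob's payoff to Right: p·4 + (1−p)·(-1) = 5p - 1
  -2p = 5p - 1  ⇒  -7p = -1  ⇒  p = 1/7.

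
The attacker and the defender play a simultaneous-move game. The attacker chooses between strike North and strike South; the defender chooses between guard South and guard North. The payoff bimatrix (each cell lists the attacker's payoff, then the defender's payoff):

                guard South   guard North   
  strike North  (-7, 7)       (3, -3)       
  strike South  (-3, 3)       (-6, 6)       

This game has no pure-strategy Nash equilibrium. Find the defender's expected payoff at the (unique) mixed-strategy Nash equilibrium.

The attacker's mix must leave the defender indifferent between guard South and guard North.
  the defender's payoff from guard South: p·7 + (1−p)·3 = 4p + 3
  the defender's payoff from guard North: p·(-3) + (1−p)·6 = -9p + 6
  4p + 3 = -9p + 6  ⇒  13p = 3  ⇒  p = 3/13.
At equilibrium the defender is indifferent across columns, so the defender's payoff equals the payoff from guard South: (3/13)·7 + (10/13)·3 = 51/13.

51/13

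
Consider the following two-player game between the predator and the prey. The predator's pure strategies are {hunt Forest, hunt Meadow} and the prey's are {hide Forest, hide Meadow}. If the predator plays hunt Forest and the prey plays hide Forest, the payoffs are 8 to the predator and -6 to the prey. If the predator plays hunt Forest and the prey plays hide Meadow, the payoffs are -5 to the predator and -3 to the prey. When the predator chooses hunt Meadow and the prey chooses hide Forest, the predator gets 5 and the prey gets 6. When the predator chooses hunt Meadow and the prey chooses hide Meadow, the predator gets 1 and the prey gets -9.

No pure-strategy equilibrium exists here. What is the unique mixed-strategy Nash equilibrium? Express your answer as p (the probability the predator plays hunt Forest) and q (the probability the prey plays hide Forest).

p = 5/6, q = 2/3

For the prey to be willing to mix, the prey must be indifferent between hide Forest and hide Meadow, which pins down the predator's mix.
  the prey's expected payoff from hide Forest: p·(-6) + (1−p)·6 = -12p + 6
  the prey's expected payoff from hide Meadow: p·(-3) + (1−p)·(-9) = 6p - 9
  -12p + 6 = 6p - 9  ⇒  -18p = -15  ⇒  p = 5/6.
In a mixed equilibrium the predator is indifferent between hunt Forest and hunt Meadow; this condition fixes q.
  the predator's payoff to hunt Forest: q·8 + (1−q)·(-5) = 13q - 5
  the predator's payoff to hunt Meadow: q·5 + (1−q)·1 = 4q + 1
  13q - 5 = 4q + 1  ⇒  9q = 6  ⇒  q = 2/3.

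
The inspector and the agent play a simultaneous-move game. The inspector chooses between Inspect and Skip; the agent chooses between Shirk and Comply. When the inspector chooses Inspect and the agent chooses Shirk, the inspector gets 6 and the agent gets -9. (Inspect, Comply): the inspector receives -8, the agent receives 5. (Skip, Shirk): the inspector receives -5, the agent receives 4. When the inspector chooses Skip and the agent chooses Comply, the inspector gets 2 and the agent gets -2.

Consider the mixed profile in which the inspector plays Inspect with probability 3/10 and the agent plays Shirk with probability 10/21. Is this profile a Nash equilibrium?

Yes

Check the agent's indifference given the inspector's mix p = 3/10:
  payoff from Shirk = 1/10; payoff from Comply = 1/10 — equal.
Check the inspector's indifference given the agent's mix q = 10/21:
  payoff from Inspect = -4/3; payoff from Skip = -4/3 — equal.
Both players are indifferent, so neither can profitably deviate.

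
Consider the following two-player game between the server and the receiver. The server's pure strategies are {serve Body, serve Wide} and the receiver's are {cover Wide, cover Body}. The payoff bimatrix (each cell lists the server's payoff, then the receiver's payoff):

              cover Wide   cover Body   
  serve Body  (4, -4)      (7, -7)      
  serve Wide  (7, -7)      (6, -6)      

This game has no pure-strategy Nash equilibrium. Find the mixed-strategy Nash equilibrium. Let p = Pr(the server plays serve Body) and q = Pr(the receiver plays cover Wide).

p = 1/4, q = 1/4

Set the receiver's expected payoff from cover Wide equal to that from cover Body:
  the receiver's expected payoff from cover Wide: p·(-4) + (1−p)·(-7) = 3p - 7
  the receiver's expected payoff from cover Body: p·(-7) + (1−p)·(-6) = -p - 6
  3p - 7 = -p - 6  ⇒  4p = 1  ⇒  p = 1/4.
Set the server's expected payoff from serve Body equal to that from serve Wide:
  the server's payoff to serve Body: q·4 + (1−q)·7 = -3q + 7
  the server's payoff to serve Wide: q·7 + (1−q)·6 = q + 6
  -3q + 7 = q + 6  ⇒  -4q = -1  ⇒  q = 1/4.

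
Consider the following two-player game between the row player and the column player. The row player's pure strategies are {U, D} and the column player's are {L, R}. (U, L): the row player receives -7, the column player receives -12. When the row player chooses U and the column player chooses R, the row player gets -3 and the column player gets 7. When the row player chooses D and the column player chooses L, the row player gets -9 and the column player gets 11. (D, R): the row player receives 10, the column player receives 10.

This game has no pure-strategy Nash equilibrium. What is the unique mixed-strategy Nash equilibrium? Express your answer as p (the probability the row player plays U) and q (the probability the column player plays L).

For the column player to be willing to mix, the column player must be indifferent between L and R, which pins down the row player's mix.
  the column player's expected payoff from L: p·(-12) + (1−p)·11 = -23p + 11
  the column player's expected payoff from R: p·7 + (1−p)·10 = -3p + 10
  -23p + 11 = -3p + 10  ⇒  -20p = -1  ⇒  p = 1/20.
For the row player to be willing to mix, the row player must be indifferent between U and D, which pins down the column player's mix.
  the row player's expected payoff from U: q·(-7) + (1−q)·(-3) = -4q - 3
  the row player's expected payoff from D: q·(-9) + (1−q)·10 = -19q + 10
  -4q - 3 = -19q + 10  ⇒  15q = 13  ⇒  q = 13/15.

p = 1/20, q = 13/15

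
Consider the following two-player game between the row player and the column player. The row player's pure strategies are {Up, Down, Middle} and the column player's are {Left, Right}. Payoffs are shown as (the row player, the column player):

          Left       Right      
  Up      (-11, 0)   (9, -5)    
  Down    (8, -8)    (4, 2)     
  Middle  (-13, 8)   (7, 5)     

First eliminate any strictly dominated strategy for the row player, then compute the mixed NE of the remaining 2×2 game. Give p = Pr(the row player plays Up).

p = 2/3

The row player's strategy Middle is strictly dominated by Up: -11 > -13 and 9 > 7. Eliminate Middle.
The row player's mix must leave the column player indifferent between Left and Right.
  the column player's payoff to Left: p·0 + (1−p)·(-8) = 8p - 8
  the column player's payoff to Right: p·(-5) + (1−p)·2 = -7p + 2
  8p - 8 = -7p + 2  ⇒  15p = 10  ⇒  p = 2/3.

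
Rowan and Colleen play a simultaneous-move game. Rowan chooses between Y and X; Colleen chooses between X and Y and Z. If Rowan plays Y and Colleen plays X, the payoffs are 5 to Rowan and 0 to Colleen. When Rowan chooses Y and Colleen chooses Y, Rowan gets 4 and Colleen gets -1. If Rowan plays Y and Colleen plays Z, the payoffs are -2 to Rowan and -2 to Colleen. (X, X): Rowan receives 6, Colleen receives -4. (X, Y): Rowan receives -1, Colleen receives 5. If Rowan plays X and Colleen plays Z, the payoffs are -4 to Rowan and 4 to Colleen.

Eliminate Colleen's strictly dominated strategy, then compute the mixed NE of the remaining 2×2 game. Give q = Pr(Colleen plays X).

q = 5/6

Colleen's strategy Z is strictly dominated by Y: -1 > -2 and 5 > 4. Eliminate Z.
Rowan's indifference between Y and X determines Colleen's mixing probability q:
  Rowan's expected payoff from Y: q·5 + (1−q)·4 = q + 4
  Rowan's expected payoff from X: q·6 + (1−q)·(-1) = 7q - 1
  q + 4 = 7q - 1  ⇒  -6q = -5  ⇒  q = 5/6.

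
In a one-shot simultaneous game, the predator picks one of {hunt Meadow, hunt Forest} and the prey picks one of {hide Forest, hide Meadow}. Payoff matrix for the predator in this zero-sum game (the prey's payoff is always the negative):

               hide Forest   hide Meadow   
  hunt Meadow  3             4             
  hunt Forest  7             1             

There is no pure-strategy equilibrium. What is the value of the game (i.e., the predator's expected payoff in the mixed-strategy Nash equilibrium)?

The predator's indifference between hunt Meadow and hunt Forest determines the prey's mixing probability q:
  the predator's payoff to hunt Meadow: q·3 + (1−q)·4 = -q + 4
  the predator's payoff to hunt Forest: q·7 + (1−q)·1 = 6q + 1
  -q + 4 = 6q + 1  ⇒  -7q = -3  ⇒  q = 3/7.
The value is the predator's expected payoff against this mix (using hunt Meadow): (3/7)·3 + (4/7)·4 = 25/7.

v = 25/7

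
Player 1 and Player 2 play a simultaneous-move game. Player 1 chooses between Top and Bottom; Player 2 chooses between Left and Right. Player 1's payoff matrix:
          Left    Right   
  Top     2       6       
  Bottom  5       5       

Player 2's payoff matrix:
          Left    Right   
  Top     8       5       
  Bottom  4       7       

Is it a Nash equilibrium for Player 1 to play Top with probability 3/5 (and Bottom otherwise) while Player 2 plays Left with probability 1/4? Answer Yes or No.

No

Given Player 1's mix p = 3/5, Player 2's payoff from Left is 32/5 but from Right is 29/5. Player 2 strictly prefers Left, so Player 2 would not mix.
So the proposed profile is not a Nash equilibrium.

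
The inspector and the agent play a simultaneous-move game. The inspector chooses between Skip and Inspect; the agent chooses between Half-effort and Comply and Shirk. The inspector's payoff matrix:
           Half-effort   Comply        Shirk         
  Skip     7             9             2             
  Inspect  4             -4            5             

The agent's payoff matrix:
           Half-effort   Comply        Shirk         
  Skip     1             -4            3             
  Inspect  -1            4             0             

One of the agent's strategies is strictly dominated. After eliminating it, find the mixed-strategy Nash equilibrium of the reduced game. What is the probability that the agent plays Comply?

q = 3/16

The agent's strategy Half-effort is strictly dominated by Shirk: 3 > 1 and 0 > -1. Eliminate Half-effort.
The inspector's indifference between Skip and Inspect determines the agent's mixing probability q:
  the inspector's payoff from Skip: q·9 + (1−q)·2 = 7q + 2
  the inspector's payoff from Inspect: q·(-4) + (1−q)·5 = -9q + 5
  7q + 2 = -9q + 5  ⇒  16q = 3  ⇒  q = 3/16.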